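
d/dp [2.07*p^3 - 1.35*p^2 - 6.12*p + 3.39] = 6.21*p^2 - 2.7*p - 6.12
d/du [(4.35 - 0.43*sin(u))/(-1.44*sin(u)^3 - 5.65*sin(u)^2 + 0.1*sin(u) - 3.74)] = (-1.2384*sin(u)^3 + 16.3625*sin(u)^2 + 49.155*sin(u) + 1.1732)*cos(u)/(2.0736*sin(u)^6 + 16.272*sin(u)^5 + 31.6345*sin(u)^4 + 9.6412*sin(u)^3 + 42.272*sin(u)^2 - 0.748*sin(u) + 13.9876)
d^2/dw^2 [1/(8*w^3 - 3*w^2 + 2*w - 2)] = 2*(3*(1 - 8*w)*(8*w^3 - 3*w^2 + 2*w - 2) + 4*(12*w^2 - 3*w + 1)^2)/(8*w^3 - 3*w^2 + 2*w - 2)^3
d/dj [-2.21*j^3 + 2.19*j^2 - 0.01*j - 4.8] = -6.63*j^2 + 4.38*j - 0.01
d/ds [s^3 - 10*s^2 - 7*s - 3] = 3*s^2 - 20*s - 7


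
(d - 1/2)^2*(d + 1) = d^3 - 3*d/4 + 1/4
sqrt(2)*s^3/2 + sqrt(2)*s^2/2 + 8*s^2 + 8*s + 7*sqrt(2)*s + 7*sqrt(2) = (s + sqrt(2))*(s + 7*sqrt(2))*(sqrt(2)*s/2 + sqrt(2)/2)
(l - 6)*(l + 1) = l^2 - 5*l - 6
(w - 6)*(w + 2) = w^2 - 4*w - 12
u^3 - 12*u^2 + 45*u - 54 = (u - 6)*(u - 3)^2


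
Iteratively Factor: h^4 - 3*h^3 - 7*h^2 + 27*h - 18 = (h - 3)*(h^3 - 7*h + 6) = (h - 3)*(h - 2)*(h^2 + 2*h - 3) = (h - 3)*(h - 2)*(h - 1)*(h + 3)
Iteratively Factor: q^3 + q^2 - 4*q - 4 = (q + 2)*(q^2 - q - 2) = (q - 2)*(q + 2)*(q + 1)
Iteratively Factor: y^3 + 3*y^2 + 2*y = (y + 1)*(y^2 + 2*y) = (y + 1)*(y + 2)*(y)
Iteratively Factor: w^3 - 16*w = (w + 4)*(w^2 - 4*w) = (w - 4)*(w + 4)*(w)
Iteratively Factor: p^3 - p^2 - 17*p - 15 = (p - 5)*(p^2 + 4*p + 3) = (p - 5)*(p + 1)*(p + 3)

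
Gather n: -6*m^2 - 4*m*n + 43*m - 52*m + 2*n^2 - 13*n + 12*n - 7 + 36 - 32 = -6*m^2 - 9*m + 2*n^2 + n*(-4*m - 1) - 3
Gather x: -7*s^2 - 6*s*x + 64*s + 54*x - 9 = -7*s^2 + 64*s + x*(54 - 6*s) - 9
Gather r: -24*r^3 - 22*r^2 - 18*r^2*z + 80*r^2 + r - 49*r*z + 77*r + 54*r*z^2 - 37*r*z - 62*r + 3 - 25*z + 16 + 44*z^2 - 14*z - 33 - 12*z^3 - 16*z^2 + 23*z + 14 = -24*r^3 + r^2*(58 - 18*z) + r*(54*z^2 - 86*z + 16) - 12*z^3 + 28*z^2 - 16*z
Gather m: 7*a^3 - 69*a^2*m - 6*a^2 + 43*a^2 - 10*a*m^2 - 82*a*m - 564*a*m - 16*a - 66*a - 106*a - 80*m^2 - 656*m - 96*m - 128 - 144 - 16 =7*a^3 + 37*a^2 - 188*a + m^2*(-10*a - 80) + m*(-69*a^2 - 646*a - 752) - 288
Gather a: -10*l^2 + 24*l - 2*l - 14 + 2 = -10*l^2 + 22*l - 12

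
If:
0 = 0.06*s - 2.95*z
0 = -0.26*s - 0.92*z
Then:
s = 0.00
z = 0.00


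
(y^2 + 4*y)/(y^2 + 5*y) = (y + 4)/(y + 5)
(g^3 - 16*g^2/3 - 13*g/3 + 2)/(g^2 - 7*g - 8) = (g^2 - 19*g/3 + 2)/(g - 8)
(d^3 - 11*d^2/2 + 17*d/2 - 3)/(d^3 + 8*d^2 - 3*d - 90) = (d^2 - 5*d/2 + 1)/(d^2 + 11*d + 30)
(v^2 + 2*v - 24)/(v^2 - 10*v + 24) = (v + 6)/(v - 6)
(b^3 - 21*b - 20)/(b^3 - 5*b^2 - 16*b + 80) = (b + 1)/(b - 4)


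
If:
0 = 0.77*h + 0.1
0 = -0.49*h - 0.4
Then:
No Solution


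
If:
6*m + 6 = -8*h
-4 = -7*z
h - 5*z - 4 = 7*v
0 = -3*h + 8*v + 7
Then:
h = -41/91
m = -109/273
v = -95/91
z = 4/7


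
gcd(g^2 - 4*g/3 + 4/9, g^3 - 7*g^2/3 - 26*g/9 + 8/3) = g - 2/3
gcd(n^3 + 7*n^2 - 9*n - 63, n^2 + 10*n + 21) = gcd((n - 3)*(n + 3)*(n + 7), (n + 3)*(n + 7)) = n^2 + 10*n + 21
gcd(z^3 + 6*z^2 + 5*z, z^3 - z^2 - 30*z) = z^2 + 5*z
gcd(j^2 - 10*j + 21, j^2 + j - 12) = j - 3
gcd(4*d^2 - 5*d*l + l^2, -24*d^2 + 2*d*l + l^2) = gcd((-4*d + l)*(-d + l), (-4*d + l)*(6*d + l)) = 4*d - l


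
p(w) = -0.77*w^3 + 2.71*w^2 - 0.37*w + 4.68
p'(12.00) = -267.97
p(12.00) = -940.08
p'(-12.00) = -398.05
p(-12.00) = 1729.92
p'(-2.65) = -30.95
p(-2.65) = 39.02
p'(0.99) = 2.73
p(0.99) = 6.22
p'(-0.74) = -5.65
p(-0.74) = 6.75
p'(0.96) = 2.70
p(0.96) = 6.14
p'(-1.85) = -18.30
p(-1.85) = 19.51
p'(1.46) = 2.62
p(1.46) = 7.52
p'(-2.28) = -24.74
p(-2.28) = 28.74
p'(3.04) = -5.24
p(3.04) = 6.97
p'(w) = -2.31*w^2 + 5.42*w - 0.37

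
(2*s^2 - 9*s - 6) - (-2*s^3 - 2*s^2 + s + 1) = 2*s^3 + 4*s^2 - 10*s - 7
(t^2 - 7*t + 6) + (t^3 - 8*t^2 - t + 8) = t^3 - 7*t^2 - 8*t + 14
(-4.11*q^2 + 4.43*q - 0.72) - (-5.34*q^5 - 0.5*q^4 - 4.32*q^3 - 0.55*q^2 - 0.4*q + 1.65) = 5.34*q^5 + 0.5*q^4 + 4.32*q^3 - 3.56*q^2 + 4.83*q - 2.37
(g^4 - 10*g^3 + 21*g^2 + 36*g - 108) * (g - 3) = g^5 - 13*g^4 + 51*g^3 - 27*g^2 - 216*g + 324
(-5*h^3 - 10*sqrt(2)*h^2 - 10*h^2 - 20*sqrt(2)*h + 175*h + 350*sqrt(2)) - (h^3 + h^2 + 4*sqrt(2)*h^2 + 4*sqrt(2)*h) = -6*h^3 - 14*sqrt(2)*h^2 - 11*h^2 - 24*sqrt(2)*h + 175*h + 350*sqrt(2)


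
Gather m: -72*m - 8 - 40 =-72*m - 48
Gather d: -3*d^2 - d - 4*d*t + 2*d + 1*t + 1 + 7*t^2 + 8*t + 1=-3*d^2 + d*(1 - 4*t) + 7*t^2 + 9*t + 2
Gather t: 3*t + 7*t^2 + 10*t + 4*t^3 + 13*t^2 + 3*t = 4*t^3 + 20*t^2 + 16*t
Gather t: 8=8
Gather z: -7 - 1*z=-z - 7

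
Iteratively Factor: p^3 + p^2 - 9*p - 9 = (p - 3)*(p^2 + 4*p + 3) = (p - 3)*(p + 3)*(p + 1)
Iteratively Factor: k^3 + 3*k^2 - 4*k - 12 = (k + 3)*(k^2 - 4) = (k - 2)*(k + 3)*(k + 2)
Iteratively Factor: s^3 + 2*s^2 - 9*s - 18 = (s + 3)*(s^2 - s - 6) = (s + 2)*(s + 3)*(s - 3)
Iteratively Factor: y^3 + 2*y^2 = (y)*(y^2 + 2*y) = y^2*(y + 2)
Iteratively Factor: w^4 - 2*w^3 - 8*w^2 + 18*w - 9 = (w - 1)*(w^3 - w^2 - 9*w + 9) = (w - 3)*(w - 1)*(w^2 + 2*w - 3) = (w - 3)*(w - 1)*(w + 3)*(w - 1)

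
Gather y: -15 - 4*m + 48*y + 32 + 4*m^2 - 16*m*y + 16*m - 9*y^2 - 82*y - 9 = 4*m^2 + 12*m - 9*y^2 + y*(-16*m - 34) + 8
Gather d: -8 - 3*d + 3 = -3*d - 5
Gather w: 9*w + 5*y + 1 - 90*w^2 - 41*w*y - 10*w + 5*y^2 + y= -90*w^2 + w*(-41*y - 1) + 5*y^2 + 6*y + 1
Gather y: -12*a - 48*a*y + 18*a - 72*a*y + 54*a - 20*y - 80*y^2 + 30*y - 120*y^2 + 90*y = 60*a - 200*y^2 + y*(100 - 120*a)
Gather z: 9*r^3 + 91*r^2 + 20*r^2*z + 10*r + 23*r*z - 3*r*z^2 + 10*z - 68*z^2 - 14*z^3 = 9*r^3 + 91*r^2 + 10*r - 14*z^3 + z^2*(-3*r - 68) + z*(20*r^2 + 23*r + 10)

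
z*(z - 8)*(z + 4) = z^3 - 4*z^2 - 32*z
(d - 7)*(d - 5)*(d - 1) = d^3 - 13*d^2 + 47*d - 35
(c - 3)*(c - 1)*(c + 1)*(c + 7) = c^4 + 4*c^3 - 22*c^2 - 4*c + 21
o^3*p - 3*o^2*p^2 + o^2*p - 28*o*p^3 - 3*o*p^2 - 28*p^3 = (o - 7*p)*(o + 4*p)*(o*p + p)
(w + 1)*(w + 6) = w^2 + 7*w + 6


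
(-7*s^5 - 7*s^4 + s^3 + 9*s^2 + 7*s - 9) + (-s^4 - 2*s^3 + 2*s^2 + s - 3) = -7*s^5 - 8*s^4 - s^3 + 11*s^2 + 8*s - 12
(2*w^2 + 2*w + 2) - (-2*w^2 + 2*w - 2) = 4*w^2 + 4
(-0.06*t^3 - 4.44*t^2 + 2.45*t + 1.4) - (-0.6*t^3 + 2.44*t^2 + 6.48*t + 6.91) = 0.54*t^3 - 6.88*t^2 - 4.03*t - 5.51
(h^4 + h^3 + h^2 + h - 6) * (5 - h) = -h^5 + 4*h^4 + 4*h^3 + 4*h^2 + 11*h - 30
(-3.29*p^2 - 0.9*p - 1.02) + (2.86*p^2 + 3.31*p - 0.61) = -0.43*p^2 + 2.41*p - 1.63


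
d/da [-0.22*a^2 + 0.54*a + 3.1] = 0.54 - 0.44*a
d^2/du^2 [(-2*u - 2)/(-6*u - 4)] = 6/(3*u + 2)^3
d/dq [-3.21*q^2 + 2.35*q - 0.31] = 2.35 - 6.42*q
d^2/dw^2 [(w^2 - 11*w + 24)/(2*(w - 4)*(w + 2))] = 3*(-3*w^3 + 32*w^2 - 136*w + 176)/(w^6 - 6*w^5 - 12*w^4 + 88*w^3 + 96*w^2 - 384*w - 512)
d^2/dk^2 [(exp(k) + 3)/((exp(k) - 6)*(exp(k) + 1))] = (exp(4*k) + 17*exp(3*k) - 9*exp(2*k) + 117*exp(k) - 54)*exp(k)/(exp(6*k) - 15*exp(5*k) + 57*exp(4*k) + 55*exp(3*k) - 342*exp(2*k) - 540*exp(k) - 216)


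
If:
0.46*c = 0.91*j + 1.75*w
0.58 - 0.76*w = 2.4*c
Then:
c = 0.241666666666667 - 0.316666666666667*w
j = 0.122161172161172 - 2.08315018315018*w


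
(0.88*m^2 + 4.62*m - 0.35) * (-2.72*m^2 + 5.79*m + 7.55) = -2.3936*m^4 - 7.4712*m^3 + 34.3458*m^2 + 32.8545*m - 2.6425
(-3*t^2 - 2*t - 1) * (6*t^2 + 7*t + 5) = -18*t^4 - 33*t^3 - 35*t^2 - 17*t - 5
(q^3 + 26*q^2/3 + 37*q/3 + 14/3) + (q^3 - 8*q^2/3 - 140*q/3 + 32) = 2*q^3 + 6*q^2 - 103*q/3 + 110/3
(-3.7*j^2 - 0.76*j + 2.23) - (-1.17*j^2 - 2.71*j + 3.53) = -2.53*j^2 + 1.95*j - 1.3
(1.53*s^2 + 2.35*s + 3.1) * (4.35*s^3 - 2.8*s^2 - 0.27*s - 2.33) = 6.6555*s^5 + 5.9385*s^4 + 6.4919*s^3 - 12.8794*s^2 - 6.3125*s - 7.223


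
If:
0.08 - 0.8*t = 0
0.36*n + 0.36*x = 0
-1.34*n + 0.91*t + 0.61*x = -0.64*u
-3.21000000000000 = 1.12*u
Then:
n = -0.89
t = 0.10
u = -2.87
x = 0.89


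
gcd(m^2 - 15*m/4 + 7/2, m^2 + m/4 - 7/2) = m - 7/4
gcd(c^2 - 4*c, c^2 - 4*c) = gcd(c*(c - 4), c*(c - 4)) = c^2 - 4*c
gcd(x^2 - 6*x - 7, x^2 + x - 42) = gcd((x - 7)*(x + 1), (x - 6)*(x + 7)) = 1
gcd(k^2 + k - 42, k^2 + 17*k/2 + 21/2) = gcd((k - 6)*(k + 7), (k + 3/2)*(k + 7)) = k + 7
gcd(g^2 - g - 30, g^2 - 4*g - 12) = g - 6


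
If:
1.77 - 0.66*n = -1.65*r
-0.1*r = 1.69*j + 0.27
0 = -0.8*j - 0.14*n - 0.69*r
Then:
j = -0.15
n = 2.06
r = -0.25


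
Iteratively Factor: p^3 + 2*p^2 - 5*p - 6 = (p + 1)*(p^2 + p - 6) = (p - 2)*(p + 1)*(p + 3)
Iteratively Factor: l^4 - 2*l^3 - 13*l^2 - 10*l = (l + 1)*(l^3 - 3*l^2 - 10*l) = (l + 1)*(l + 2)*(l^2 - 5*l) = (l - 5)*(l + 1)*(l + 2)*(l)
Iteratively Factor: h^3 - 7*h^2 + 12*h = (h - 3)*(h^2 - 4*h) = (h - 4)*(h - 3)*(h)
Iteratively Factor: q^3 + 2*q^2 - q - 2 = (q + 1)*(q^2 + q - 2) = (q + 1)*(q + 2)*(q - 1)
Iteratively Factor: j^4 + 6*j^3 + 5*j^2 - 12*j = (j - 1)*(j^3 + 7*j^2 + 12*j) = (j - 1)*(j + 4)*(j^2 + 3*j) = (j - 1)*(j + 3)*(j + 4)*(j)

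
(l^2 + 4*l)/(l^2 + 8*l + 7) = l*(l + 4)/(l^2 + 8*l + 7)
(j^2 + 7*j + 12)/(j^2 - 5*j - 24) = (j + 4)/(j - 8)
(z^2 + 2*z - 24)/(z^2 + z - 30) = (z - 4)/(z - 5)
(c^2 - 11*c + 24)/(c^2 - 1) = (c^2 - 11*c + 24)/(c^2 - 1)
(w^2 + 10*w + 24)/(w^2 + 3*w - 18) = (w + 4)/(w - 3)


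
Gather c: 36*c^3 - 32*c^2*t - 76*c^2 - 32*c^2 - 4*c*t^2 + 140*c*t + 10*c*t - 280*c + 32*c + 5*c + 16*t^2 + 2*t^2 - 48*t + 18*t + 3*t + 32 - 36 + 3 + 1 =36*c^3 + c^2*(-32*t - 108) + c*(-4*t^2 + 150*t - 243) + 18*t^2 - 27*t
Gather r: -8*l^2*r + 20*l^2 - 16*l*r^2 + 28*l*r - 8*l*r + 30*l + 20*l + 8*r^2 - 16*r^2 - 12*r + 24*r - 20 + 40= 20*l^2 + 50*l + r^2*(-16*l - 8) + r*(-8*l^2 + 20*l + 12) + 20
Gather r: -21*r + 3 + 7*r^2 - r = 7*r^2 - 22*r + 3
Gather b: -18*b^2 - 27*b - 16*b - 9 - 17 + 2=-18*b^2 - 43*b - 24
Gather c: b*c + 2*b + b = b*c + 3*b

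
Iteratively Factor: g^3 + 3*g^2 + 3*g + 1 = (g + 1)*(g^2 + 2*g + 1) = (g + 1)^2*(g + 1)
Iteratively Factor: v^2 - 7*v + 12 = (v - 3)*(v - 4)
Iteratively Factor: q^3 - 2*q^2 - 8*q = (q)*(q^2 - 2*q - 8) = q*(q + 2)*(q - 4)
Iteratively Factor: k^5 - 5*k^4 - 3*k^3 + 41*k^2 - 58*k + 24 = (k - 1)*(k^4 - 4*k^3 - 7*k^2 + 34*k - 24) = (k - 1)*(k + 3)*(k^3 - 7*k^2 + 14*k - 8) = (k - 1)^2*(k + 3)*(k^2 - 6*k + 8) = (k - 2)*(k - 1)^2*(k + 3)*(k - 4)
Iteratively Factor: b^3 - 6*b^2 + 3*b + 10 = (b - 5)*(b^2 - b - 2) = (b - 5)*(b + 1)*(b - 2)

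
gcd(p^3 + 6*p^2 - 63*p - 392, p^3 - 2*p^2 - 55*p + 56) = p^2 - p - 56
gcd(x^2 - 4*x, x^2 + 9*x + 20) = 1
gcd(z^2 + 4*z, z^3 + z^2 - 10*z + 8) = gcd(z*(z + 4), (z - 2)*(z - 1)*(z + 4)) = z + 4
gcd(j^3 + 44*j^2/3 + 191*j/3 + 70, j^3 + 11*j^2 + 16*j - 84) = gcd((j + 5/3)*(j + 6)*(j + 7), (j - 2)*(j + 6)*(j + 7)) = j^2 + 13*j + 42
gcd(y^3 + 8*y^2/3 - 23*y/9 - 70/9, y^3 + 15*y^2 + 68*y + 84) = y + 2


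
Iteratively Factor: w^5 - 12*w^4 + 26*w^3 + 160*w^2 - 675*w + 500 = (w - 1)*(w^4 - 11*w^3 + 15*w^2 + 175*w - 500) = (w - 5)*(w - 1)*(w^3 - 6*w^2 - 15*w + 100) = (w - 5)^2*(w - 1)*(w^2 - w - 20) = (w - 5)^2*(w - 1)*(w + 4)*(w - 5)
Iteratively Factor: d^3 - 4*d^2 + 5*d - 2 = (d - 1)*(d^2 - 3*d + 2) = (d - 1)^2*(d - 2)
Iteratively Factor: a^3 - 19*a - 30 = (a - 5)*(a^2 + 5*a + 6) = (a - 5)*(a + 3)*(a + 2)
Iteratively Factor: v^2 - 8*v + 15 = (v - 5)*(v - 3)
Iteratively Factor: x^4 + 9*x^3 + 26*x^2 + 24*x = (x)*(x^3 + 9*x^2 + 26*x + 24) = x*(x + 3)*(x^2 + 6*x + 8) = x*(x + 3)*(x + 4)*(x + 2)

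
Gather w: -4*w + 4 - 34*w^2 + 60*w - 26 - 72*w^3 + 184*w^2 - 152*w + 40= -72*w^3 + 150*w^2 - 96*w + 18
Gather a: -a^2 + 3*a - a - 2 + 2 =-a^2 + 2*a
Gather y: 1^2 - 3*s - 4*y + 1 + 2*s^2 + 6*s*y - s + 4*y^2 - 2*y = 2*s^2 - 4*s + 4*y^2 + y*(6*s - 6) + 2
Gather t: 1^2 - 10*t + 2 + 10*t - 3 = 0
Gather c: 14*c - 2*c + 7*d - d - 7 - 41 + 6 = 12*c + 6*d - 42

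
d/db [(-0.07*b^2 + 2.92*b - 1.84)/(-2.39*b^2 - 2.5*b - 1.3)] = (7.1538*b^2 - 8.6132*b - 8.396)/(5.7121*b^4 + 11.95*b^3 + 12.464*b^2 + 6.5*b + 1.69)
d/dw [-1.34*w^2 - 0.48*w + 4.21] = -2.68*w - 0.48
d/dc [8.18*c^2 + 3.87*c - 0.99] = 16.36*c + 3.87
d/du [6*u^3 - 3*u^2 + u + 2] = 18*u^2 - 6*u + 1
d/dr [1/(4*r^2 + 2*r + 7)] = 2*(-4*r - 1)/(4*r^2 + 2*r + 7)^2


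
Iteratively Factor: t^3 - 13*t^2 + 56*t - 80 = (t - 4)*(t^2 - 9*t + 20) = (t - 4)^2*(t - 5)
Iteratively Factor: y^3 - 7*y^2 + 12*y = (y)*(y^2 - 7*y + 12) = y*(y - 3)*(y - 4)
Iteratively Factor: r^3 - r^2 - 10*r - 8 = (r + 2)*(r^2 - 3*r - 4) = (r - 4)*(r + 2)*(r + 1)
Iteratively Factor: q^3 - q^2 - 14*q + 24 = (q + 4)*(q^2 - 5*q + 6) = (q - 2)*(q + 4)*(q - 3)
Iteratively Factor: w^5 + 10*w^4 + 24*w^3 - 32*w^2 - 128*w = (w + 4)*(w^4 + 6*w^3 - 32*w) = w*(w + 4)*(w^3 + 6*w^2 - 32) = w*(w - 2)*(w + 4)*(w^2 + 8*w + 16) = w*(w - 2)*(w + 4)^2*(w + 4)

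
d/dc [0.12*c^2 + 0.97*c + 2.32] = 0.24*c + 0.97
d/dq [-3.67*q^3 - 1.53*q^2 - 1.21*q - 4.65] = -11.01*q^2 - 3.06*q - 1.21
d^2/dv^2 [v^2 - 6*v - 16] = 2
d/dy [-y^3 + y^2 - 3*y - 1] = -3*y^2 + 2*y - 3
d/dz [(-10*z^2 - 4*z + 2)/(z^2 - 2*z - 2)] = 12*(2*z^2 + 3*z + 1)/(z^4 - 4*z^3 + 8*z + 4)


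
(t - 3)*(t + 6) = t^2 + 3*t - 18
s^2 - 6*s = s*(s - 6)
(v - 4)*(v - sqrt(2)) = v^2 - 4*v - sqrt(2)*v + 4*sqrt(2)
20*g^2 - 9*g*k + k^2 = (-5*g + k)*(-4*g + k)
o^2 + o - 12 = (o - 3)*(o + 4)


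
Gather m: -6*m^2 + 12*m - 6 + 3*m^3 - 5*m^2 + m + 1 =3*m^3 - 11*m^2 + 13*m - 5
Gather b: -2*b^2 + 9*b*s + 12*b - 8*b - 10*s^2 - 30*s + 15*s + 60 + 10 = -2*b^2 + b*(9*s + 4) - 10*s^2 - 15*s + 70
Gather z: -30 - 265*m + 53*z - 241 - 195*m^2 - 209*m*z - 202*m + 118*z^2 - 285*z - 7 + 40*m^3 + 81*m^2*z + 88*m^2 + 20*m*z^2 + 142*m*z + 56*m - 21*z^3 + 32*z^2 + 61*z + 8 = 40*m^3 - 107*m^2 - 411*m - 21*z^3 + z^2*(20*m + 150) + z*(81*m^2 - 67*m - 171) - 270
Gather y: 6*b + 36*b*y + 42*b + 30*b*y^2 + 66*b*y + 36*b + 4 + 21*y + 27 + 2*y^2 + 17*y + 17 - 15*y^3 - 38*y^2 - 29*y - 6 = 84*b - 15*y^3 + y^2*(30*b - 36) + y*(102*b + 9) + 42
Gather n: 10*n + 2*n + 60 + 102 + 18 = 12*n + 180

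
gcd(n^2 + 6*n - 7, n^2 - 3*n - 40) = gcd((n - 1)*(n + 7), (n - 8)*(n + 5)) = 1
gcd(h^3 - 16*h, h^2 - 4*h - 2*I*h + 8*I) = h - 4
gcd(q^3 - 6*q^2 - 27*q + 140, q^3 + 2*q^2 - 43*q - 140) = q^2 - 2*q - 35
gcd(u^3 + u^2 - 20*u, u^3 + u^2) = u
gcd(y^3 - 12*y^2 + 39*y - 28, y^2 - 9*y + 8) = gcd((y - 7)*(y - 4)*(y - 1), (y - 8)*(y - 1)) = y - 1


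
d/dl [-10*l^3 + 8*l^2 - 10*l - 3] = -30*l^2 + 16*l - 10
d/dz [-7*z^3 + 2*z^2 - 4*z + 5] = -21*z^2 + 4*z - 4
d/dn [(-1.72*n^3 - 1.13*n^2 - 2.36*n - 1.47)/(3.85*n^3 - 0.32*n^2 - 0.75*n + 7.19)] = (4.9009*n^4 + 20.752*n^3 - 20.0296*n^2 - 17.1902*n - 18.0709)/(14.8225*n^6 - 2.464*n^5 - 5.6726*n^4 + 55.843*n^3 - 4.0391*n^2 - 10.785*n + 51.6961)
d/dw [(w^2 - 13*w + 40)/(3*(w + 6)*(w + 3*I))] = (w^2*(19 + 3*I) + w*(-80 + 36*I) - 240 - 354*I)/(3*w^4 + w^3*(36 + 18*I) + w^2*(81 + 216*I) + w*(-324 + 648*I) - 972)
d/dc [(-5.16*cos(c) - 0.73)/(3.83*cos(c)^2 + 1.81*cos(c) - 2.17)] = (19.7628*sin(c)^2 - 5.5918*cos(c) - 32.2813)*sin(c)/(3.83*cos(c)^2 + 1.81*cos(c) - 2.17)^2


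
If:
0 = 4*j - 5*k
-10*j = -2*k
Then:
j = 0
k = 0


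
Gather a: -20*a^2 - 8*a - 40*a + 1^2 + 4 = -20*a^2 - 48*a + 5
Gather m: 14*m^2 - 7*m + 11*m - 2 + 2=14*m^2 + 4*m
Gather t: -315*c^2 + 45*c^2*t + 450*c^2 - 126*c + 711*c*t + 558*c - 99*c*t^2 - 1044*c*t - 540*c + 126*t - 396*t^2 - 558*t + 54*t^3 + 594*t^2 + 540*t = 135*c^2 - 108*c + 54*t^3 + t^2*(198 - 99*c) + t*(45*c^2 - 333*c + 108)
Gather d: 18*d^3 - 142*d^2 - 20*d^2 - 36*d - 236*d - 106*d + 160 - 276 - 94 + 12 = 18*d^3 - 162*d^2 - 378*d - 198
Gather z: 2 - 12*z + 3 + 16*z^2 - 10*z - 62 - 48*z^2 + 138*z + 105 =-32*z^2 + 116*z + 48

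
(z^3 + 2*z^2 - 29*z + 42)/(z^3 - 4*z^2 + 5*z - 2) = (z^2 + 4*z - 21)/(z^2 - 2*z + 1)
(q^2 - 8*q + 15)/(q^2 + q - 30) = (q - 3)/(q + 6)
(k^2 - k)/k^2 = (k - 1)/k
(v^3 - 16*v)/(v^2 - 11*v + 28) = v*(v + 4)/(v - 7)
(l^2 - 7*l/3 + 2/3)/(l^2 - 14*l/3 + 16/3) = (3*l - 1)/(3*l - 8)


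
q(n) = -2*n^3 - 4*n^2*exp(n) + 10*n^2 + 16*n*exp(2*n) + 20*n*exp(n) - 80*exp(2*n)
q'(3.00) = -18956.87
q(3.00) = -12391.67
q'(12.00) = 6357322255564.37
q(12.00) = 2966726990916.55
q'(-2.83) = -108.18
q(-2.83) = 119.75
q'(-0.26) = -83.36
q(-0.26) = -53.54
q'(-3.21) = -128.84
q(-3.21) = 164.73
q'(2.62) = -11009.76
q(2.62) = -6809.28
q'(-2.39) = -86.81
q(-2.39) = 76.96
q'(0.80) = -514.10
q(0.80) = -297.56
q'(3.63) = -39192.81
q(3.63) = -30389.56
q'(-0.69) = -53.52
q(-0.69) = -25.36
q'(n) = -4*n^2*exp(n) - 6*n^2 + 32*n*exp(2*n) + 12*n*exp(n) + 20*n - 144*exp(2*n) + 20*exp(n)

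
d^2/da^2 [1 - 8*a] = 0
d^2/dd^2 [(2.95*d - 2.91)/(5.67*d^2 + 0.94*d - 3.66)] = ((27.4534 - 100.359*d)*(5.67*d^2 + 0.94*d - 3.66) + (2.95*d - 2.91)*(11.34*d + 0.94)*(22.68*d + 1.88))/(5.67*d^2 + 0.94*d - 3.66)^3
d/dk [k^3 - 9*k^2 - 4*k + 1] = 3*k^2 - 18*k - 4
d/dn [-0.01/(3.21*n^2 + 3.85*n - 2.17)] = (0.0642*n + 0.0385)/(3.21*n^2 + 3.85*n - 2.17)^2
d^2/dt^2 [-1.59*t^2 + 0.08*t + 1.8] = -3.18000000000000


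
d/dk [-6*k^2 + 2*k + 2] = 2 - 12*k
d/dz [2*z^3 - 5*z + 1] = 6*z^2 - 5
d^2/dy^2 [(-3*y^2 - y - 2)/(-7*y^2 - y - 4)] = 4*(14*y^3 + 21*y^2 - 21*y - 5)/(343*y^6 + 147*y^5 + 609*y^4 + 169*y^3 + 348*y^2 + 48*y + 64)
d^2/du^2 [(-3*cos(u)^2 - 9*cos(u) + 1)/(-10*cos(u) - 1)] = (-300*sin(u)^4 + 422*sin(u)^2 - 173*cos(u)/2 - 45*cos(3*u)/2 - 496)/(10*cos(u) + 1)^3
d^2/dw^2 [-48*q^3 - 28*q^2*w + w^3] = 6*w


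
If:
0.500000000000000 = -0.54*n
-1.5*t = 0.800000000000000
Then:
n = -0.93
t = -0.53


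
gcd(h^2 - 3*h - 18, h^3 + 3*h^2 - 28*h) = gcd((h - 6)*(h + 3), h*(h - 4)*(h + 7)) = 1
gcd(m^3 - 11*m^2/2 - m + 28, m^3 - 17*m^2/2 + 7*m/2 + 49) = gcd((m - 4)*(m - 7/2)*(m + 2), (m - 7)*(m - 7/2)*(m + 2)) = m^2 - 3*m/2 - 7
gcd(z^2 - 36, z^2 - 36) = z^2 - 36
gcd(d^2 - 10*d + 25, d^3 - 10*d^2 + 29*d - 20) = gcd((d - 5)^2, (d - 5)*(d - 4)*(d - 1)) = d - 5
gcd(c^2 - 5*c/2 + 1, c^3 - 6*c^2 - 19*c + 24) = 1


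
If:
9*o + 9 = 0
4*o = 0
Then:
No Solution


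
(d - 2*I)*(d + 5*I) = d^2 + 3*I*d + 10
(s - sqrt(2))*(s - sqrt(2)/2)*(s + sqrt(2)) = s^3 - sqrt(2)*s^2/2 - 2*s + sqrt(2)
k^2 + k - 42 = (k - 6)*(k + 7)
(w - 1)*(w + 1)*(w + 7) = w^3 + 7*w^2 - w - 7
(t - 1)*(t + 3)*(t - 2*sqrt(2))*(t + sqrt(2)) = t^4 - sqrt(2)*t^3 + 2*t^3 - 7*t^2 - 2*sqrt(2)*t^2 - 8*t + 3*sqrt(2)*t + 12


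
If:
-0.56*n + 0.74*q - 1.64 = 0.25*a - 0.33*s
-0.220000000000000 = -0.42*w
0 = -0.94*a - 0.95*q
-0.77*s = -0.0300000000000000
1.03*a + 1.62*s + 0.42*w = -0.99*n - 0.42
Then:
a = -3.08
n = 2.49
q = 3.04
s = 0.04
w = 0.52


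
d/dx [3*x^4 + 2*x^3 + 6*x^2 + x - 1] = 12*x^3 + 6*x^2 + 12*x + 1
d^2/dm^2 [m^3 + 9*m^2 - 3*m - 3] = 6*m + 18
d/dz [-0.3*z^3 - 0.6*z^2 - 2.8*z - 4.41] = -0.9*z^2 - 1.2*z - 2.8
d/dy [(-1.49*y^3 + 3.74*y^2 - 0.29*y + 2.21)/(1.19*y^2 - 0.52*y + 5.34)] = (-1.7731*y^4 + 1.5496*y^3 - 25.4695*y^2 + 34.6834*y - 0.3994)/(1.4161*y^4 - 1.2376*y^3 + 12.9796*y^2 - 5.5536*y + 28.5156)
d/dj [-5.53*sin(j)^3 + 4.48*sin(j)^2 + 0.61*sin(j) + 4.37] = (-16.59*sin(j)^2 + 8.96*sin(j) + 0.61)*cos(j)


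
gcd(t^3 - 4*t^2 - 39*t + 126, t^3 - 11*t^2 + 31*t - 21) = t^2 - 10*t + 21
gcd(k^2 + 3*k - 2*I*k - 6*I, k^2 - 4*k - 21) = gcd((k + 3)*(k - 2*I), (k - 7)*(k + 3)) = k + 3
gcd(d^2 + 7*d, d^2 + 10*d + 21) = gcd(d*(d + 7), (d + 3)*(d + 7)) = d + 7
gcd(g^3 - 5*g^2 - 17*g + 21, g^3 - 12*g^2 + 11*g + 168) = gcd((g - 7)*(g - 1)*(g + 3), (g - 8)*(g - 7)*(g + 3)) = g^2 - 4*g - 21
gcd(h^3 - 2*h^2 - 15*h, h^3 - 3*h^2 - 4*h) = h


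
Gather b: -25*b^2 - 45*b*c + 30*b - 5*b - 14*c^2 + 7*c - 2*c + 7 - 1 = -25*b^2 + b*(25 - 45*c) - 14*c^2 + 5*c + 6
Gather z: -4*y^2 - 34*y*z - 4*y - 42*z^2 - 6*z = -4*y^2 - 4*y - 42*z^2 + z*(-34*y - 6)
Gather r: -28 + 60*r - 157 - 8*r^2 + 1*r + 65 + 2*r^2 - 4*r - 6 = -6*r^2 + 57*r - 126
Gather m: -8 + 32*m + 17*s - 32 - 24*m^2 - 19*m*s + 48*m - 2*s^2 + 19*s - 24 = -24*m^2 + m*(80 - 19*s) - 2*s^2 + 36*s - 64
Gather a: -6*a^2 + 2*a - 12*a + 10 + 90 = -6*a^2 - 10*a + 100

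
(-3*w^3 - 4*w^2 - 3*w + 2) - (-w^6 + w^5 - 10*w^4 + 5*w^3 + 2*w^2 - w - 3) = w^6 - w^5 + 10*w^4 - 8*w^3 - 6*w^2 - 2*w + 5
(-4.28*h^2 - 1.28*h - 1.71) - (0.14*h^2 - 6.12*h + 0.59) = -4.42*h^2 + 4.84*h - 2.3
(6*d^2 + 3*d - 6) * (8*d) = 48*d^3 + 24*d^2 - 48*d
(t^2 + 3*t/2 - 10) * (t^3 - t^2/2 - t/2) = t^5 + t^4 - 45*t^3/4 + 17*t^2/4 + 5*t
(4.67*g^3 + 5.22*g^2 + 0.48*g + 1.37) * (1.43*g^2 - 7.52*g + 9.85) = 6.6781*g^5 - 27.6538*g^4 + 7.4315*g^3 + 49.7665*g^2 - 5.5744*g + 13.4945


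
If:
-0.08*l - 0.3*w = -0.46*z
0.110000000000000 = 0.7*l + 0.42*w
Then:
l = 0.187074829931973 - 1.0952380952381*z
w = 1.82539682539683*z - 0.0498866213151927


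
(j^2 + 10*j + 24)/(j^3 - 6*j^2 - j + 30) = (j^2 + 10*j + 24)/(j^3 - 6*j^2 - j + 30)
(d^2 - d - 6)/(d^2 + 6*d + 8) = (d - 3)/(d + 4)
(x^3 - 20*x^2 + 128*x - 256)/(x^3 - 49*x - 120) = (x^2 - 12*x + 32)/(x^2 + 8*x + 15)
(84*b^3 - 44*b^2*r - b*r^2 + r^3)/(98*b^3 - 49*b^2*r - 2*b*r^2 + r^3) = (-6*b + r)/(-7*b + r)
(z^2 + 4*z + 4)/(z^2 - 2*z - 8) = (z + 2)/(z - 4)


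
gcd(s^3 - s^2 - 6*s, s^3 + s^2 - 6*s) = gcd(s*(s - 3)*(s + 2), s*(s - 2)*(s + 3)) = s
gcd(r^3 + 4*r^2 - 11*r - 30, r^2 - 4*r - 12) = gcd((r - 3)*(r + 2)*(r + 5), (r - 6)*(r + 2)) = r + 2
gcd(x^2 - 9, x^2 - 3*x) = x - 3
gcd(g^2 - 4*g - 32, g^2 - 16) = g + 4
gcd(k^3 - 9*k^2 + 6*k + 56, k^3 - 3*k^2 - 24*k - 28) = k^2 - 5*k - 14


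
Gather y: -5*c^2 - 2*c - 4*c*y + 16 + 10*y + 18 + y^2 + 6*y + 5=-5*c^2 - 2*c + y^2 + y*(16 - 4*c) + 39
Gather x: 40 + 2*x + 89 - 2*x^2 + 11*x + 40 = -2*x^2 + 13*x + 169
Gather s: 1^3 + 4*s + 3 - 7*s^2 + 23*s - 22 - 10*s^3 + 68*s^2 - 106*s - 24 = -10*s^3 + 61*s^2 - 79*s - 42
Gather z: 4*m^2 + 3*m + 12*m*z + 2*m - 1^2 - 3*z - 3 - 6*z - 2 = 4*m^2 + 5*m + z*(12*m - 9) - 6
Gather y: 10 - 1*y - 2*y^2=-2*y^2 - y + 10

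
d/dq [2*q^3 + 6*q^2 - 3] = 6*q*(q + 2)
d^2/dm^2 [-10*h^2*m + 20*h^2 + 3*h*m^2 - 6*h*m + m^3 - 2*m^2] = 6*h + 6*m - 4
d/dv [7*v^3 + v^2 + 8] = v*(21*v + 2)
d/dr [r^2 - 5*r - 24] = 2*r - 5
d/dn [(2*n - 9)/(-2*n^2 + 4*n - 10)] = (-n^2 + 2*n + (n - 1)*(2*n - 9) - 5)/(n^2 - 2*n + 5)^2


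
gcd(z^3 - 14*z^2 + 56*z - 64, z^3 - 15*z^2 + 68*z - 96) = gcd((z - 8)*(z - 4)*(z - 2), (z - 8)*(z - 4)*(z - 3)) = z^2 - 12*z + 32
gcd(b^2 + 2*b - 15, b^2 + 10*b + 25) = b + 5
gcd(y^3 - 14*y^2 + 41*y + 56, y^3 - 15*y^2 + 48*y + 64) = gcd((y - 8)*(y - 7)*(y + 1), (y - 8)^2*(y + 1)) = y^2 - 7*y - 8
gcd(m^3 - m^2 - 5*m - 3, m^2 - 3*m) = m - 3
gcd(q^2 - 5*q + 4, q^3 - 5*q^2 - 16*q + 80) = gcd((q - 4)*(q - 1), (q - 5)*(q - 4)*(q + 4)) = q - 4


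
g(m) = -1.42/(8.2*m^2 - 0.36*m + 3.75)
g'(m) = -1.42*(0.36 - 16.4*m)/(8.2*m^2 - 0.36*m + 3.75)^2 = (23.288*m - 0.5112)/(8.2*m^2 - 0.36*m + 3.75)^2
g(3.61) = -0.01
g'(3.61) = 0.01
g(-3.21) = -0.02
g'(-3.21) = -0.01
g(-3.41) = -0.01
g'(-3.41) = -0.01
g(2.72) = -0.02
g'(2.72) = 0.02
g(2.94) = -0.02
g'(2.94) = 0.01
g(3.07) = -0.02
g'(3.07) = 0.01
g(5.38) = -0.01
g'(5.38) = 0.00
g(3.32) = -0.02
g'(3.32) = 0.01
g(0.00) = -0.38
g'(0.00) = -0.04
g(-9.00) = -0.00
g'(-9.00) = -0.00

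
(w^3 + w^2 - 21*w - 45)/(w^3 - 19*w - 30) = (w + 3)/(w + 2)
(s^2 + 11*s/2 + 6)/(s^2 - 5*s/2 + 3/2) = (2*s^2 + 11*s + 12)/(2*s^2 - 5*s + 3)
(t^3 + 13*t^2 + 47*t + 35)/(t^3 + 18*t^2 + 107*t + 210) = (t + 1)/(t + 6)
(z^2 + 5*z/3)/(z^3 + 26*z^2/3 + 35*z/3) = 1/(z + 7)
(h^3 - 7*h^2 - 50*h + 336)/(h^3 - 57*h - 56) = (h - 6)/(h + 1)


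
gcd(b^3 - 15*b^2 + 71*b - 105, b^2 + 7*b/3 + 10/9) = 1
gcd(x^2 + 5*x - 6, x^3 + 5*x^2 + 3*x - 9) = x - 1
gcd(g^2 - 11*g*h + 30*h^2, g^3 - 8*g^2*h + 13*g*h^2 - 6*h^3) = g - 6*h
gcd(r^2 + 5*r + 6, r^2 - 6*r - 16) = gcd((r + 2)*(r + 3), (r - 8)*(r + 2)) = r + 2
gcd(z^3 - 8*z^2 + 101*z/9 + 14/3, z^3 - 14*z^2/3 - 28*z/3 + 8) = z - 6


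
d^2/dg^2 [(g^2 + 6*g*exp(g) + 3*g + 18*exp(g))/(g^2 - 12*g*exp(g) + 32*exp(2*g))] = 2*(((g^2 + 6*g*exp(g) + 3*g + 18*exp(g))*(6*g*exp(g) - 64*exp(2*g) + 12*exp(g) - 1) + 2*(6*g*exp(g) - g - 32*exp(2*g) + 6*exp(g))*(6*g*exp(g) + 2*g + 24*exp(g) + 3))*(g^2 - 12*g*exp(g) + 32*exp(2*g)) + (g^2 - 12*g*exp(g) + 32*exp(2*g))^2*(3*g*exp(g) + 15*exp(g) + 1) + 4*(g^2 + 6*g*exp(g) + 3*g + 18*exp(g))*(6*g*exp(g) - g - 32*exp(2*g) + 6*exp(g))^2)/(g^2 - 12*g*exp(g) + 32*exp(2*g))^3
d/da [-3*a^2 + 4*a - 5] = 4 - 6*a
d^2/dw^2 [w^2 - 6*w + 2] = 2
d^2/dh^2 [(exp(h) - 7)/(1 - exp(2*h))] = (-exp(4*h) + 28*exp(3*h) - 6*exp(2*h) + 28*exp(h) - 1)*exp(h)/(exp(6*h) - 3*exp(4*h) + 3*exp(2*h) - 1)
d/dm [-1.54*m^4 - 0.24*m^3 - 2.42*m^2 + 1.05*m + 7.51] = -6.16*m^3 - 0.72*m^2 - 4.84*m + 1.05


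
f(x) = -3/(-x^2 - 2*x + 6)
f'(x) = -3*(2*x + 2)/(-x^2 - 2*x + 6)^2 = 6*(-x - 1)/(x^2 + 2*x - 6)^2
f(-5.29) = 0.26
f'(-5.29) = 0.20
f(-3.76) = 4.86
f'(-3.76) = 43.42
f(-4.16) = 1.00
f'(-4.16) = 2.13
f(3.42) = 0.24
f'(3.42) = -0.17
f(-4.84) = 0.39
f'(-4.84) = 0.38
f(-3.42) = -2.62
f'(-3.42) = 11.10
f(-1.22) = -0.43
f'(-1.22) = 0.03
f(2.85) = 0.38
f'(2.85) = -0.38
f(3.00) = 0.33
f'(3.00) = -0.30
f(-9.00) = 0.05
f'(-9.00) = 0.01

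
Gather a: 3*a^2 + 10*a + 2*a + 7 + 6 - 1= 3*a^2 + 12*a + 12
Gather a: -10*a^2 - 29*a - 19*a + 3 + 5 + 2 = -10*a^2 - 48*a + 10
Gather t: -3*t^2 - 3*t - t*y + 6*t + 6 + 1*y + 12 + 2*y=-3*t^2 + t*(3 - y) + 3*y + 18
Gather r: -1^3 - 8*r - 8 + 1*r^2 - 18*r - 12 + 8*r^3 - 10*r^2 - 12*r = 8*r^3 - 9*r^2 - 38*r - 21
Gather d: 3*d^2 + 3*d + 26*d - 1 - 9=3*d^2 + 29*d - 10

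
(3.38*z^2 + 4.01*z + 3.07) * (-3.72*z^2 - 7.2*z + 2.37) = -12.5736*z^4 - 39.2532*z^3 - 32.2818*z^2 - 12.6003*z + 7.2759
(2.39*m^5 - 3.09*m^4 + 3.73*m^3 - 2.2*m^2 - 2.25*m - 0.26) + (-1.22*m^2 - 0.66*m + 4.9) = 2.39*m^5 - 3.09*m^4 + 3.73*m^3 - 3.42*m^2 - 2.91*m + 4.64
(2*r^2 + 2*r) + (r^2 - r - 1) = 3*r^2 + r - 1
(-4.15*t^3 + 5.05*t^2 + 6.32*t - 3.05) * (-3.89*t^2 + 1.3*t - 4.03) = 16.1435*t^5 - 25.0395*t^4 - 1.2953*t^3 - 0.271000000000001*t^2 - 29.4346*t + 12.2915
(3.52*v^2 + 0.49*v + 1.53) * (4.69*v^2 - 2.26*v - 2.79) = 16.5088*v^4 - 5.6571*v^3 - 3.7525*v^2 - 4.8249*v - 4.2687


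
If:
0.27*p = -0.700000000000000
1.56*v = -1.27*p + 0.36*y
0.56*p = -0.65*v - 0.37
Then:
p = -2.59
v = 1.66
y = -1.93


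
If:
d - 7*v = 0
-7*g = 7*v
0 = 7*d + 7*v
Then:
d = 0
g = 0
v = 0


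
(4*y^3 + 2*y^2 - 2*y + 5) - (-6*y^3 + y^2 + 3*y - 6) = 10*y^3 + y^2 - 5*y + 11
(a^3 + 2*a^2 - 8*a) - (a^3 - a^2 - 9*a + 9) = 3*a^2 + a - 9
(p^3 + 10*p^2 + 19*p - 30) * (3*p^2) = 3*p^5 + 30*p^4 + 57*p^3 - 90*p^2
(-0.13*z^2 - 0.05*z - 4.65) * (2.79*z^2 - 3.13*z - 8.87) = -0.3627*z^4 + 0.2674*z^3 - 11.6639*z^2 + 14.998*z + 41.2455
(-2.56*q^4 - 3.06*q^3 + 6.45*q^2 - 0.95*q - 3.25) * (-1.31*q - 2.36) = 3.3536*q^5 + 10.0502*q^4 - 1.2279*q^3 - 13.9775*q^2 + 6.4995*q + 7.67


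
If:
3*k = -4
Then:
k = -4/3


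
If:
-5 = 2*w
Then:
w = -5/2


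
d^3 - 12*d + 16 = (d - 2)^2*(d + 4)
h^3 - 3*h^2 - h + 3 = (h - 3)*(h - 1)*(h + 1)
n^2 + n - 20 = (n - 4)*(n + 5)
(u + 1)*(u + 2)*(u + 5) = u^3 + 8*u^2 + 17*u + 10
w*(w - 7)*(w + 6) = w^3 - w^2 - 42*w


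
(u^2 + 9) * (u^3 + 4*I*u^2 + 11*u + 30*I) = u^5 + 4*I*u^4 + 20*u^3 + 66*I*u^2 + 99*u + 270*I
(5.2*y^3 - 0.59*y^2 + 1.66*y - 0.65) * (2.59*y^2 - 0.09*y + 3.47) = 13.468*y^5 - 1.9961*y^4 + 22.3965*y^3 - 3.8802*y^2 + 5.8187*y - 2.2555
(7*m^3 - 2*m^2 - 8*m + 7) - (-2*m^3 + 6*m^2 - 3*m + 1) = 9*m^3 - 8*m^2 - 5*m + 6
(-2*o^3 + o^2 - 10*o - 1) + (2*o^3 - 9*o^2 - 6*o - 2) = -8*o^2 - 16*o - 3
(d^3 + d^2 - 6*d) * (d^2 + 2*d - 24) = d^5 + 3*d^4 - 28*d^3 - 36*d^2 + 144*d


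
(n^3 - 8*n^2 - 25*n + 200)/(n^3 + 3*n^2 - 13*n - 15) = (n^2 - 13*n + 40)/(n^2 - 2*n - 3)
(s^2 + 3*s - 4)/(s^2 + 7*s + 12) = (s - 1)/(s + 3)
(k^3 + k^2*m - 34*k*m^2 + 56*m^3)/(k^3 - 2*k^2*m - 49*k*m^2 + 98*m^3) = (k - 4*m)/(k - 7*m)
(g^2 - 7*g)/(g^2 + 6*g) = (g - 7)/(g + 6)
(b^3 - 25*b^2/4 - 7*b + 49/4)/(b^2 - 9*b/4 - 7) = (b^2 - 8*b + 7)/(b - 4)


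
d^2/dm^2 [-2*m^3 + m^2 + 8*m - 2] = 2 - 12*m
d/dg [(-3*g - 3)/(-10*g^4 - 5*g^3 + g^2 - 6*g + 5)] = 3*(10*g^4 + 5*g^3 - g^2 + 6*g - (g + 1)*(40*g^3 + 15*g^2 - 2*g + 6) - 5)/(10*g^4 + 5*g^3 - g^2 + 6*g - 5)^2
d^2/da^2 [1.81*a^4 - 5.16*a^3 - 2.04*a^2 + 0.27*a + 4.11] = 21.72*a^2 - 30.96*a - 4.08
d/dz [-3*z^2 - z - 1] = -6*z - 1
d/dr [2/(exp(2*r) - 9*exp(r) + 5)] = (18 - 4*exp(r))*exp(r)/(exp(2*r) - 9*exp(r) + 5)^2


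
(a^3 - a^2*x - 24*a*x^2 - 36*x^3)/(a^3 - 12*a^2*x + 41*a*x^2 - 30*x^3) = (a^2 + 5*a*x + 6*x^2)/(a^2 - 6*a*x + 5*x^2)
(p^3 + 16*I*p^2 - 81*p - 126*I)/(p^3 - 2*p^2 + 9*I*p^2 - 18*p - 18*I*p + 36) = (p + 7*I)/(p - 2)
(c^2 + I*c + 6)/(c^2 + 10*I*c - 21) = (c - 2*I)/(c + 7*I)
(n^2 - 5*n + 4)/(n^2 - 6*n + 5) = (n - 4)/(n - 5)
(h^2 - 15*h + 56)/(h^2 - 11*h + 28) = (h - 8)/(h - 4)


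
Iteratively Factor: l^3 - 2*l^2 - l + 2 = (l - 1)*(l^2 - l - 2) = (l - 1)*(l + 1)*(l - 2)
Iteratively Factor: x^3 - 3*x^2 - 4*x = (x + 1)*(x^2 - 4*x) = (x - 4)*(x + 1)*(x)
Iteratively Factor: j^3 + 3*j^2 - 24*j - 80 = (j - 5)*(j^2 + 8*j + 16) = (j - 5)*(j + 4)*(j + 4)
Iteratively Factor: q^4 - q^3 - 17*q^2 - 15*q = (q - 5)*(q^3 + 4*q^2 + 3*q) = (q - 5)*(q + 3)*(q^2 + q) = q*(q - 5)*(q + 3)*(q + 1)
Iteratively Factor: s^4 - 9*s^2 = (s - 3)*(s^3 + 3*s^2) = s*(s - 3)*(s^2 + 3*s) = s*(s - 3)*(s + 3)*(s)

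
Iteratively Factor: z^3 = (z)*(z^2) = z^2*(z)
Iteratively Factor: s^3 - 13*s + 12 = (s + 4)*(s^2 - 4*s + 3) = (s - 3)*(s + 4)*(s - 1)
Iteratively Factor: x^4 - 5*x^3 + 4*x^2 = (x)*(x^3 - 5*x^2 + 4*x) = x*(x - 1)*(x^2 - 4*x) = x*(x - 4)*(x - 1)*(x)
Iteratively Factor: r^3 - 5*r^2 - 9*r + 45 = (r - 5)*(r^2 - 9) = (r - 5)*(r + 3)*(r - 3)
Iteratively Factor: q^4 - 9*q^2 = (q + 3)*(q^3 - 3*q^2) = q*(q + 3)*(q^2 - 3*q) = q*(q - 3)*(q + 3)*(q)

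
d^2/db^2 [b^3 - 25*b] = 6*b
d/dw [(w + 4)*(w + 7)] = 2*w + 11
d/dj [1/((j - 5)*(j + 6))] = (-2*j - 1)/(j^4 + 2*j^3 - 59*j^2 - 60*j + 900)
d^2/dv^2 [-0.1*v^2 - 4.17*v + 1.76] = -0.200000000000000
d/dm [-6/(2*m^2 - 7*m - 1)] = 6*(4*m - 7)/(-2*m^2 + 7*m + 1)^2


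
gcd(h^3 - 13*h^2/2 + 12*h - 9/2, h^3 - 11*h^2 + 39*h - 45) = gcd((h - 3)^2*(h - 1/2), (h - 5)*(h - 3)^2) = h^2 - 6*h + 9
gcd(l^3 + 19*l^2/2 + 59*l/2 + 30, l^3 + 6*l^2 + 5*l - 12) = l^2 + 7*l + 12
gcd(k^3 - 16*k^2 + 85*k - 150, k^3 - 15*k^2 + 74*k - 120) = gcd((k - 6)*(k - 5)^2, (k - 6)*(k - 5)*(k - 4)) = k^2 - 11*k + 30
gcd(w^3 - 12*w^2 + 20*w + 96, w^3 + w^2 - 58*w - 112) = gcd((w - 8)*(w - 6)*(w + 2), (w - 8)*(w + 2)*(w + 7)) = w^2 - 6*w - 16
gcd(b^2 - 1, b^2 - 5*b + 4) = b - 1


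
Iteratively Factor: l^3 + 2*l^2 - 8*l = (l - 2)*(l^2 + 4*l) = (l - 2)*(l + 4)*(l)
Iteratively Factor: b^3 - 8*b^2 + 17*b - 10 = (b - 2)*(b^2 - 6*b + 5) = (b - 5)*(b - 2)*(b - 1)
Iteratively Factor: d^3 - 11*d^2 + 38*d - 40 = (d - 2)*(d^2 - 9*d + 20) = (d - 5)*(d - 2)*(d - 4)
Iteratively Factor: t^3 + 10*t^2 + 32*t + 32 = (t + 4)*(t^2 + 6*t + 8) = (t + 2)*(t + 4)*(t + 4)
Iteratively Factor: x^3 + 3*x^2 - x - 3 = (x + 1)*(x^2 + 2*x - 3) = (x + 1)*(x + 3)*(x - 1)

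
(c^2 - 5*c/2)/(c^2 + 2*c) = (c - 5/2)/(c + 2)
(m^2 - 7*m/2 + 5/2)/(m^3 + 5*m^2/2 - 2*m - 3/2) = (2*m - 5)/(2*m^2 + 7*m + 3)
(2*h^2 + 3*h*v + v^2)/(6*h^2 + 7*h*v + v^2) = (2*h + v)/(6*h + v)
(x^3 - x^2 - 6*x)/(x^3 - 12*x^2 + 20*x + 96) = x*(x - 3)/(x^2 - 14*x + 48)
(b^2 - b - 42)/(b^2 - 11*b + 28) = (b + 6)/(b - 4)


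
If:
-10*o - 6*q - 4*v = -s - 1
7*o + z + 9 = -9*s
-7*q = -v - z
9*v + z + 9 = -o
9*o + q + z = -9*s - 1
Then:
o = -543/85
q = 1766/85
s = -1211/85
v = -1573/85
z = 2787/17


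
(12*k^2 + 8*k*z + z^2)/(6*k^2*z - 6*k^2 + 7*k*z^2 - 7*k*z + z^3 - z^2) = (2*k + z)/(k*z - k + z^2 - z)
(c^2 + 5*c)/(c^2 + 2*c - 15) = c/(c - 3)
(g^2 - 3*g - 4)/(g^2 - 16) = (g + 1)/(g + 4)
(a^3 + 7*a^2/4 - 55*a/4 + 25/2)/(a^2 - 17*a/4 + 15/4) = (a^2 + 3*a - 10)/(a - 3)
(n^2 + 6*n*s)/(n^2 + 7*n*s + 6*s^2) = n/(n + s)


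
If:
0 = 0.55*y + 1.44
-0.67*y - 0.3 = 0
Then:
No Solution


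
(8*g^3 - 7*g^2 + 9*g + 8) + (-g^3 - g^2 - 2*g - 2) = 7*g^3 - 8*g^2 + 7*g + 6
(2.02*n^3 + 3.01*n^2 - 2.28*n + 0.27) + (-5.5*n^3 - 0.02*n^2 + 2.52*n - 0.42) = -3.48*n^3 + 2.99*n^2 + 0.24*n - 0.15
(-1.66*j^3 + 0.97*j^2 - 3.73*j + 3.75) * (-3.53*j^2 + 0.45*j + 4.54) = 5.8598*j^5 - 4.1711*j^4 + 6.067*j^3 - 10.5122*j^2 - 15.2467*j + 17.025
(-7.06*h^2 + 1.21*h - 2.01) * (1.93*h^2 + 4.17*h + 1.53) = -13.6258*h^4 - 27.1049*h^3 - 9.6354*h^2 - 6.5304*h - 3.0753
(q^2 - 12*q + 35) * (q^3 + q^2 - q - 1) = q^5 - 11*q^4 + 22*q^3 + 46*q^2 - 23*q - 35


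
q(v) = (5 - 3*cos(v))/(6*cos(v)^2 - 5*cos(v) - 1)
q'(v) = (5 - 3*cos(v))*(12*sin(v)*cos(v) - 5*sin(v))/(6*cos(v)^2 - 5*cos(v) - 1)^2 + 3*sin(v)/(6*cos(v)^2 - 5*cos(v) - 1)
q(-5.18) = -1.79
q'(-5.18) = -0.99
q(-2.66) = 0.94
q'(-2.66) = 0.67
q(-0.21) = -13.69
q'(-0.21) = -123.28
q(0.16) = -23.05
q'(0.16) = 278.92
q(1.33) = -2.31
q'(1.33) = -4.17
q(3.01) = 0.81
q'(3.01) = -0.14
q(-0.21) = -13.69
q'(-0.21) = -123.28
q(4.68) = -6.13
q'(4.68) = 43.28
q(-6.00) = -7.87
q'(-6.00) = 50.15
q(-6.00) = -7.87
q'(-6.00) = 50.15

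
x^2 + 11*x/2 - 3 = (x - 1/2)*(x + 6)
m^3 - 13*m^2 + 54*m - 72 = (m - 6)*(m - 4)*(m - 3)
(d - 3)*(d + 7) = d^2 + 4*d - 21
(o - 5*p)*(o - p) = o^2 - 6*o*p + 5*p^2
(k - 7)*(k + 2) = k^2 - 5*k - 14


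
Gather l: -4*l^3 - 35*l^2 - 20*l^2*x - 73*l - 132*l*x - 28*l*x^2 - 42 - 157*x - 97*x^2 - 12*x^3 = -4*l^3 + l^2*(-20*x - 35) + l*(-28*x^2 - 132*x - 73) - 12*x^3 - 97*x^2 - 157*x - 42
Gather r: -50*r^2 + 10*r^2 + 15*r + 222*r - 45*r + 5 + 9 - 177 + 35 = -40*r^2 + 192*r - 128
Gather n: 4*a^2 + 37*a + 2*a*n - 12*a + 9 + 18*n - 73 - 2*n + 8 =4*a^2 + 25*a + n*(2*a + 16) - 56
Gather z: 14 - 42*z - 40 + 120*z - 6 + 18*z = 96*z - 32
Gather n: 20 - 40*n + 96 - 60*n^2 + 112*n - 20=-60*n^2 + 72*n + 96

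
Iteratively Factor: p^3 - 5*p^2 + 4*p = (p)*(p^2 - 5*p + 4) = p*(p - 4)*(p - 1)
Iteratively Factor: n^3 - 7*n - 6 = (n - 3)*(n^2 + 3*n + 2) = (n - 3)*(n + 1)*(n + 2)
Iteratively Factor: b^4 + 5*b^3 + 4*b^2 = (b + 4)*(b^3 + b^2) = b*(b + 4)*(b^2 + b) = b*(b + 1)*(b + 4)*(b)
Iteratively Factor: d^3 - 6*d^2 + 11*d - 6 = (d - 3)*(d^2 - 3*d + 2) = (d - 3)*(d - 1)*(d - 2)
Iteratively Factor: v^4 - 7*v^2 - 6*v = (v)*(v^3 - 7*v - 6) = v*(v + 2)*(v^2 - 2*v - 3) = v*(v + 1)*(v + 2)*(v - 3)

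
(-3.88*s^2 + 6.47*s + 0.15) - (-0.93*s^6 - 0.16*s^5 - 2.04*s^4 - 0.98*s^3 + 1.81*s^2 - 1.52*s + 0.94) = 0.93*s^6 + 0.16*s^5 + 2.04*s^4 + 0.98*s^3 - 5.69*s^2 + 7.99*s - 0.79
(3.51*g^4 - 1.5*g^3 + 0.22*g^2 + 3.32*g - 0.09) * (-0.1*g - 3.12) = -0.351*g^5 - 10.8012*g^4 + 4.658*g^3 - 1.0184*g^2 - 10.3494*g + 0.2808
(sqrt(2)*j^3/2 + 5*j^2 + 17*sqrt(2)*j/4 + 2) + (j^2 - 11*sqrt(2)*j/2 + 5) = sqrt(2)*j^3/2 + 6*j^2 - 5*sqrt(2)*j/4 + 7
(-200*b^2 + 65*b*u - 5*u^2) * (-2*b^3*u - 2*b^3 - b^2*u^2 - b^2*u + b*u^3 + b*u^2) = 400*b^5*u + 400*b^5 + 70*b^4*u^2 + 70*b^4*u - 255*b^3*u^3 - 255*b^3*u^2 + 70*b^2*u^4 + 70*b^2*u^3 - 5*b*u^5 - 5*b*u^4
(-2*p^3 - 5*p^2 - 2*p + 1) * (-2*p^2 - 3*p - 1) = 4*p^5 + 16*p^4 + 21*p^3 + 9*p^2 - p - 1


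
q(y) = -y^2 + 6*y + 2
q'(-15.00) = 36.00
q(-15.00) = -313.00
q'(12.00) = -18.00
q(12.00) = -70.00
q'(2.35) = 1.30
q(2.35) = 10.58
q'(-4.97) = 15.94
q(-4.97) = -52.52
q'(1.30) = 3.40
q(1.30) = 8.11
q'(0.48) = 5.04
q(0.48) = 4.65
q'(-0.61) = 7.22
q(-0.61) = -2.03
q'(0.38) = 5.24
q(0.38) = 4.14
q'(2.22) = 1.56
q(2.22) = 10.39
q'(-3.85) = 13.70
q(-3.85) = -35.92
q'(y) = 6 - 2*y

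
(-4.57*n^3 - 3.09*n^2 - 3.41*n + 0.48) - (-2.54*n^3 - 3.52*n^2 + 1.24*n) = -2.03*n^3 + 0.43*n^2 - 4.65*n + 0.48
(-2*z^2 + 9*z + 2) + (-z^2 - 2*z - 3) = -3*z^2 + 7*z - 1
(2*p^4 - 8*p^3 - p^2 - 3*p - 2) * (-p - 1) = -2*p^5 + 6*p^4 + 9*p^3 + 4*p^2 + 5*p + 2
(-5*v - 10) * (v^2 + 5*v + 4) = -5*v^3 - 35*v^2 - 70*v - 40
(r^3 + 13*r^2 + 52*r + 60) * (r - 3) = r^4 + 10*r^3 + 13*r^2 - 96*r - 180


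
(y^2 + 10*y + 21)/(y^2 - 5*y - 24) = (y + 7)/(y - 8)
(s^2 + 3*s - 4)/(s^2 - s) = (s + 4)/s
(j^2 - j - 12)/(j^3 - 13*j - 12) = 1/(j + 1)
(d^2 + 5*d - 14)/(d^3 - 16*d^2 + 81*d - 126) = (d^2 + 5*d - 14)/(d^3 - 16*d^2 + 81*d - 126)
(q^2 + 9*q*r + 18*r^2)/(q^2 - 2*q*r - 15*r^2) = (q + 6*r)/(q - 5*r)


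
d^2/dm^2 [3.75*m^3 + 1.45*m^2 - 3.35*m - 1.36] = 22.5*m + 2.9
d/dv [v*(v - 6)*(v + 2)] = 3*v^2 - 8*v - 12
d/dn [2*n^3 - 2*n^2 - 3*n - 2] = 6*n^2 - 4*n - 3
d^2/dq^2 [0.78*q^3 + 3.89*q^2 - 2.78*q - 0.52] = 4.68*q + 7.78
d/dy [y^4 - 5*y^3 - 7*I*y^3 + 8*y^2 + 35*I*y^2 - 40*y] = 4*y^3 + y^2*(-15 - 21*I) + y*(16 + 70*I) - 40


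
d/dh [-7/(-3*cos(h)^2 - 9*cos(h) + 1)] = 21*(2*cos(h) + 3)*sin(h)/(3*cos(h)^2 + 9*cos(h) - 1)^2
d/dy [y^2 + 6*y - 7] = 2*y + 6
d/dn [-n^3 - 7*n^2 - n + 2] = -3*n^2 - 14*n - 1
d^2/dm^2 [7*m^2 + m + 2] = 14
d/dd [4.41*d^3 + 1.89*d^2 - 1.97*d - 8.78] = 13.23*d^2 + 3.78*d - 1.97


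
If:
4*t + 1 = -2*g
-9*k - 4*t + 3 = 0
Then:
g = -2*t - 1/2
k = 1/3 - 4*t/9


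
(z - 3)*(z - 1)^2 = z^3 - 5*z^2 + 7*z - 3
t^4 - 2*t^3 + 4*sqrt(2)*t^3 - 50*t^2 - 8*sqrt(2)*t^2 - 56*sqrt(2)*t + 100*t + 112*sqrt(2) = (t - 2)*(t - 4*sqrt(2))*(t + sqrt(2))*(t + 7*sqrt(2))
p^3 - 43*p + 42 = (p - 6)*(p - 1)*(p + 7)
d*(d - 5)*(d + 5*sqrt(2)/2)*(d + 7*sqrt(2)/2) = d^4 - 5*d^3 + 6*sqrt(2)*d^3 - 30*sqrt(2)*d^2 + 35*d^2/2 - 175*d/2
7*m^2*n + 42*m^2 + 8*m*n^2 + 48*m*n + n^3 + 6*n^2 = (m + n)*(7*m + n)*(n + 6)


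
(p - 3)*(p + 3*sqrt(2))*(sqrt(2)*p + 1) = sqrt(2)*p^3 - 3*sqrt(2)*p^2 + 7*p^2 - 21*p + 3*sqrt(2)*p - 9*sqrt(2)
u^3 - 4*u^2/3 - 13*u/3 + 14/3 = (u - 7/3)*(u - 1)*(u + 2)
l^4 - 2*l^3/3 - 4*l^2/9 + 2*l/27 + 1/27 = (l - 1)*(l - 1/3)*(l + 1/3)^2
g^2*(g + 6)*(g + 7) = g^4 + 13*g^3 + 42*g^2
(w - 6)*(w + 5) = w^2 - w - 30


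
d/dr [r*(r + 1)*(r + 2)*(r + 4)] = 4*r^3 + 21*r^2 + 28*r + 8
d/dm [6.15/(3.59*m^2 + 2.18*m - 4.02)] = (-44.157*m - 13.407)/(3.59*m^2 + 2.18*m - 4.02)^2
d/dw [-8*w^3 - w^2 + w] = -24*w^2 - 2*w + 1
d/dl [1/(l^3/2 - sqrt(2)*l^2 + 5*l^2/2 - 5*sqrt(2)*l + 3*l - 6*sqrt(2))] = 2*(-3*l^2 - 10*l + 4*sqrt(2)*l - 6 + 10*sqrt(2))/(l^3 - 2*sqrt(2)*l^2 + 5*l^2 - 10*sqrt(2)*l + 6*l - 12*sqrt(2))^2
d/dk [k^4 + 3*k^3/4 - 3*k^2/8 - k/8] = 4*k^3 + 9*k^2/4 - 3*k/4 - 1/8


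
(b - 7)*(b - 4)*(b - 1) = b^3 - 12*b^2 + 39*b - 28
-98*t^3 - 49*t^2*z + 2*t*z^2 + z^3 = (-7*t + z)*(2*t + z)*(7*t + z)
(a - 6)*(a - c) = a^2 - a*c - 6*a + 6*c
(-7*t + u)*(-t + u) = 7*t^2 - 8*t*u + u^2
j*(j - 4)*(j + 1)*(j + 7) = j^4 + 4*j^3 - 25*j^2 - 28*j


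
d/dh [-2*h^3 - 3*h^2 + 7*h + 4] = -6*h^2 - 6*h + 7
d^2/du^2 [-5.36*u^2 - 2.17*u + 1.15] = -10.7200000000000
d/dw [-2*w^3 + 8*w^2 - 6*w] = -6*w^2 + 16*w - 6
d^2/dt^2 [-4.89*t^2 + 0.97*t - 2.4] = -9.78000000000000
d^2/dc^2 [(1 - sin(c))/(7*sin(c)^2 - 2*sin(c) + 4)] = (49*sin(c)^5 - 182*sin(c)^4 - 224*sin(c)^3 + 410*sin(c)^2 + 92*sin(c) - 64)/(7*sin(c)^2 - 2*sin(c) + 4)^3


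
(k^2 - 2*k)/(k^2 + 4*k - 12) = k/(k + 6)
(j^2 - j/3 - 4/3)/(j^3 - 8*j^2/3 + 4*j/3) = (3*j^2 - j - 4)/(j*(3*j^2 - 8*j + 4))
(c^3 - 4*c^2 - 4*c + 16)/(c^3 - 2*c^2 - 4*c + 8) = (c - 4)/(c - 2)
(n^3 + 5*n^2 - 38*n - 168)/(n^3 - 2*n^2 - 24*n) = (n + 7)/n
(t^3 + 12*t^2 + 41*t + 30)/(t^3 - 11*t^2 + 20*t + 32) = (t^2 + 11*t + 30)/(t^2 - 12*t + 32)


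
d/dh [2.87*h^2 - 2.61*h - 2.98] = 5.74*h - 2.61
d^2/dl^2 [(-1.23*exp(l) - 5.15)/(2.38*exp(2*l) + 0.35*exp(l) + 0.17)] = (-6.96721199999999*exp(4*l) - 115.66205*exp(3*l) - 9.883902*exp(2*l) + 7.77707*exp(l) + 0.270878)*exp(l)/(13.481272*exp(6*l) + 5.94762*exp(5*l) + 3.763494*exp(4*l) + 0.892535*exp(3*l) + 0.268821*exp(2*l) + 0.030345*exp(l) + 0.004913)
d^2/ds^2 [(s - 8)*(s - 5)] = 2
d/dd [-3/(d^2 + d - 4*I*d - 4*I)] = 3*(2*d + 1 - 4*I)/(d^2 + d - 4*I*d - 4*I)^2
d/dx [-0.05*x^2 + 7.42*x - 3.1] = 7.42 - 0.1*x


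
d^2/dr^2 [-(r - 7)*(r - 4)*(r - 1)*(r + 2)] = -12*r^2 + 60*r - 30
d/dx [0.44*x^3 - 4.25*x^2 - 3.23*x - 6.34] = 1.32*x^2 - 8.5*x - 3.23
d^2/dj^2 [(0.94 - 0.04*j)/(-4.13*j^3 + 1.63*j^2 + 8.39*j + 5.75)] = (4.093656*j^5 - 194.017488*j^4 + 104.232384*j^3 + 191.843832*j^2 - 213.316248*j - 118.576248)/(70.444997*j^9 - 83.408241*j^8 - 396.403182*j^7 + 40.321574*j^6 + 1037.534496*j^5 + 805.400256*j^4 - 652.756994*j^3 - 1375.93935*j^2 - 832.183125*j - 190.109375)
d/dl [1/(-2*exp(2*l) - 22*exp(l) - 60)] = (exp(l) + 11/2)*exp(l)/(exp(2*l) + 11*exp(l) + 30)^2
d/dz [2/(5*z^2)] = -4/(5*z^3)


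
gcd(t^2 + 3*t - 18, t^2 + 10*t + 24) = t + 6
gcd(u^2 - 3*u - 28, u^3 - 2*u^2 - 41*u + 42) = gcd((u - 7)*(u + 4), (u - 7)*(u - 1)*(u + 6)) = u - 7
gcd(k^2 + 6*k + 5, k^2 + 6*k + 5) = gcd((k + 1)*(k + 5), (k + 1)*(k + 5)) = k^2 + 6*k + 5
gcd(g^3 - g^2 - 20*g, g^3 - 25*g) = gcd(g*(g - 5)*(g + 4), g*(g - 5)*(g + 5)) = g^2 - 5*g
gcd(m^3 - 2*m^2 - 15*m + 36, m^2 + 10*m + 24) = m + 4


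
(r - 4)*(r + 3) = r^2 - r - 12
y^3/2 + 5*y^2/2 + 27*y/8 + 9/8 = (y/2 + 1/4)*(y + 3/2)*(y + 3)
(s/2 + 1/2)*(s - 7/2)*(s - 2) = s^3/2 - 9*s^2/4 + 3*s/4 + 7/2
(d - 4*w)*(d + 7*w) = d^2 + 3*d*w - 28*w^2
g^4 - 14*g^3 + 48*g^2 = g^2*(g - 8)*(g - 6)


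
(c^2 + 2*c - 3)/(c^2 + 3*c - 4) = (c + 3)/(c + 4)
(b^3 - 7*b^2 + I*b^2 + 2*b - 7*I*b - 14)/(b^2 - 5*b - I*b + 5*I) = (b^2 + b*(-7 + 2*I) - 14*I)/(b - 5)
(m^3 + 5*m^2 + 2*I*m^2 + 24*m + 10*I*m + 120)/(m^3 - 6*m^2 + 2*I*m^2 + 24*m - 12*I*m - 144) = (m + 5)/(m - 6)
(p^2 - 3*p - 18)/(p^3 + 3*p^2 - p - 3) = (p - 6)/(p^2 - 1)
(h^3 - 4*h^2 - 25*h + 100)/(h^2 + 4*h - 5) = (h^2 - 9*h + 20)/(h - 1)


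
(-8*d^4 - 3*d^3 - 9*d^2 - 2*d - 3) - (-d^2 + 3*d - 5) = -8*d^4 - 3*d^3 - 8*d^2 - 5*d + 2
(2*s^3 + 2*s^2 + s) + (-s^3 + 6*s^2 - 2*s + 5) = s^3 + 8*s^2 - s + 5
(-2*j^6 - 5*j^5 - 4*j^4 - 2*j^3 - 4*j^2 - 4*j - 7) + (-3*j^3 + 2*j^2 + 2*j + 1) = -2*j^6 - 5*j^5 - 4*j^4 - 5*j^3 - 2*j^2 - 2*j - 6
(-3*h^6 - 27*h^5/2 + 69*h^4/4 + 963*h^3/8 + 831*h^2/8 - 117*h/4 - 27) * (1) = -3*h^6 - 27*h^5/2 + 69*h^4/4 + 963*h^3/8 + 831*h^2/8 - 117*h/4 - 27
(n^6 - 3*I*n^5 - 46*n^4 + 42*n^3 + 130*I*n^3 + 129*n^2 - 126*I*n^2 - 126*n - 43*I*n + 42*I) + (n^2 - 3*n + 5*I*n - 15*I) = n^6 - 3*I*n^5 - 46*n^4 + 42*n^3 + 130*I*n^3 + 130*n^2 - 126*I*n^2 - 129*n - 38*I*n + 27*I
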